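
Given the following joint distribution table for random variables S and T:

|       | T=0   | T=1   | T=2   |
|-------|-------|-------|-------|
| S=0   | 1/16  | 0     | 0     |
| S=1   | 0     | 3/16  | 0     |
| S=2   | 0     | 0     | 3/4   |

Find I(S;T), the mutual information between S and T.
Marginal P(S) (row sums):
  P(S=0) = 1/16 + 0 + 0 = 1/16
  P(S=1) = 0 + 3/16 + 0 = 3/16
  P(S=2) = 0 + 0 + 3/4 = 3/4
Marginal P(T) (column sums):
  P(T=0) = 1/16 + 0 + 0 = 1/16
  P(T=1) = 0 + 3/16 + 0 = 3/16
  P(T=2) = 0 + 0 + 3/4 = 3/4

H(S) = -[(1/16)·log₂(1/16) + (3/16)·log₂(3/16) + (3/4)·log₂(3/4)]
  = 0.2500 + 0.4528 + 0.3113
  = 1.0141 bits
H(T) = -[(1/16)·log₂(1/16) + (3/16)·log₂(3/16) + (3/4)·log₂(3/4)]
  = 0.2500 + 0.4528 + 0.3113
  = 1.0141 bits
H(S,T) = -[(1/16)·log₂(1/16) + (3/16)·log₂(3/16) + (3/4)·log₂(3/4)]
  = 0.2500 + 0.4528 + 0.3113
  = 1.0141 bits

I(S;T) = H(S) + H(T) - H(S,T)
  = 1.0141 + 1.0141 - 1.0141
  = 1.0141 bits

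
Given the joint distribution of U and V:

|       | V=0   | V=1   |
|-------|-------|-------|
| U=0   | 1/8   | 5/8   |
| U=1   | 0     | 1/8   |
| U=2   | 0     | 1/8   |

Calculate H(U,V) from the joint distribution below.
H(U,V) = -Σ P(U,V) log₂ P(U,V), summed over the non-zero cells:
H(U,V) = -[(1/8)·log₂(1/8) + (5/8)·log₂(5/8) + (1/8)·log₂(1/8) + (1/8)·log₂(1/8)]
  = 0.3750 + 0.4238 + 0.3750 + 0.3750
  = 1.5488 bits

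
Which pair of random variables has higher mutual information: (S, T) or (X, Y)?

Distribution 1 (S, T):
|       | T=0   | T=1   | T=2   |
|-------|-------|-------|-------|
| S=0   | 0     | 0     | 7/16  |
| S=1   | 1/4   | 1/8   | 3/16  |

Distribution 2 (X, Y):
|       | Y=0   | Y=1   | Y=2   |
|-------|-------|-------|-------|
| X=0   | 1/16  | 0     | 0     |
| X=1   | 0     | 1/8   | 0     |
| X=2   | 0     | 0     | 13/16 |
Distribution 1 (S, T):
Marginal P(S) (row sums):
  P(S=0) = 0 + 0 + 7/16 = 7/16
  P(S=1) = 1/4 + 1/8 + 3/16 = 9/16
Marginal P(T) (column sums):
  P(T=0) = 0 + 1/4 = 1/4
  P(T=1) = 0 + 1/8 = 1/8
  P(T=2) = 7/16 + 3/16 = 5/8

H(S) = -[(7/16)·log₂(7/16) + (9/16)·log₂(9/16)]
  = 0.5218 + 0.4669
  = 0.9887 bits
H(T) = -[(1/4)·log₂(1/4) + (1/8)·log₂(1/8) + (5/8)·log₂(5/8)]
  = 0.5000 + 0.3750 + 0.4238
  = 1.2988 bits
H(S,T) = -[(7/16)·log₂(7/16) + (1/4)·log₂(1/4) + (1/8)·log₂(1/8) + (3/16)·log₂(3/16)]
  = 0.5218 + 0.5000 + 0.3750 + 0.4528
  = 1.8496 bits

I(S;T) = H(S) + H(T) - H(S,T)
  = 0.9887 + 1.2988 - 1.8496
  = 0.4379 bits

Distribution 2 (X, Y):
Marginal P(X) (row sums):
  P(X=0) = 1/16 + 0 + 0 = 1/16
  P(X=1) = 0 + 1/8 + 0 = 1/8
  P(X=2) = 0 + 0 + 13/16 = 13/16
Marginal P(Y) (column sums):
  P(Y=0) = 1/16 + 0 + 0 = 1/16
  P(Y=1) = 0 + 1/8 + 0 = 1/8
  P(Y=2) = 0 + 0 + 13/16 = 13/16

H(X) = -[(1/16)·log₂(1/16) + (1/8)·log₂(1/8) + (13/16)·log₂(13/16)]
  = 0.2500 + 0.3750 + 0.2434
  = 0.8684 bits
H(Y) = -[(1/16)·log₂(1/16) + (1/8)·log₂(1/8) + (13/16)·log₂(13/16)]
  = 0.2500 + 0.3750 + 0.2434
  = 0.8684 bits
H(X,Y) = -[(1/16)·log₂(1/16) + (1/8)·log₂(1/8) + (13/16)·log₂(13/16)]
  = 0.2500 + 0.3750 + 0.2434
  = 0.8684 bits

I(X;Y) = H(X) + H(Y) - H(X,Y)
  = 0.8684 + 0.8684 - 0.8684
  = 0.8684 bits

I(X;Y) = 0.8684 bits > I(S;T) = 0.4379 bits, so (X, Y) has the higher mutual information (stronger dependence).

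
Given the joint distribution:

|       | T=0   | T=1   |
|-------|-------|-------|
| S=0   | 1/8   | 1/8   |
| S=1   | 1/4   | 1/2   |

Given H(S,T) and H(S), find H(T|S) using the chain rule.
From the chain rule: H(S,T) = H(S) + H(T|S)
Therefore: H(T|S) = H(S,T) - H(S)

H(S,T) = -[(1/8)·log₂(1/8) + (1/8)·log₂(1/8) + (1/4)·log₂(1/4) + (1/2)·log₂(1/2)]
  = 0.3750 + 0.3750 + 0.5000 + 0.5000
  = 1.7500 bits
Marginal P(S) (row sums):
  P(S=0) = 1/8 + 1/8 = 1/4
  P(S=1) = 1/4 + 1/2 = 3/4
H(S) = -[(1/4)·log₂(1/4) + (3/4)·log₂(3/4)]
  = 0.5000 + 0.3113
  = 0.8113 bits

H(T|S) = 1.7500 - 0.8113 = 0.9387 bits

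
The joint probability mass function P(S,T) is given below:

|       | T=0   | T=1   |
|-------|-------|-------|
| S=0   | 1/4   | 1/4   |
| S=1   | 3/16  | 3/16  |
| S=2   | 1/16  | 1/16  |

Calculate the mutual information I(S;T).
Marginal P(S) (row sums):
  P(S=0) = 1/4 + 1/4 = 1/2
  P(S=1) = 3/16 + 3/16 = 3/8
  P(S=2) = 1/16 + 1/16 = 1/8
Marginal P(T) (column sums):
  P(T=0) = 1/4 + 3/16 + 1/16 = 1/2
  P(T=1) = 1/4 + 3/16 + 1/16 = 1/2

H(S) = -[(1/2)·log₂(1/2) + (3/8)·log₂(3/8) + (1/8)·log₂(1/8)]
  = 0.5000 + 0.5306 + 0.3750
  = 1.4056 bits
H(T) = -[(1/2)·log₂(1/2) + (1/2)·log₂(1/2)]
  = 0.5000 + 0.5000
  = 1.0000 bits
H(S,T) = -[(1/4)·log₂(1/4) + (1/4)·log₂(1/4) + (3/16)·log₂(3/16) + (3/16)·log₂(3/16) + (1/16)·log₂(1/16) + (1/16)·log₂(1/16)]
  = 0.5000 + 0.5000 + 0.4528 + 0.4528 + 0.2500 + 0.2500
  = 2.4056 bits

I(S;T) = H(S) + H(T) - H(S,T)
  = 1.4056 + 1.0000 - 2.4056
  = 0.0000 bits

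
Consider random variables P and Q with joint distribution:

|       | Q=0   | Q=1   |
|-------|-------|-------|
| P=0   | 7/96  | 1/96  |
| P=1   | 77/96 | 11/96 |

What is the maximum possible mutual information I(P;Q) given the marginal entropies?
The upper bound on mutual information is I(P;Q) ≤ min(H(P), H(Q)).

Marginal P(P) (row sums):
  P(P=0) = 7/96 + 1/96 = 1/12
  P(P=1) = 77/96 + 11/96 = 11/12
Marginal P(Q) (column sums):
  P(Q=0) = 7/96 + 77/96 = 7/8
  P(Q=1) = 1/96 + 11/96 = 1/8

H(P) = -[(1/12)·log₂(1/12) + (11/12)·log₂(11/12)]
  = 0.2987 + 0.1151
  = 0.4138 bits
H(Q) = -[(7/8)·log₂(7/8) + (1/8)·log₂(1/8)]
  = 0.1686 + 0.3750
  = 0.5436 bits

Maximum possible I(P;Q) = min(0.4138, 0.5436) = 0.4138 bits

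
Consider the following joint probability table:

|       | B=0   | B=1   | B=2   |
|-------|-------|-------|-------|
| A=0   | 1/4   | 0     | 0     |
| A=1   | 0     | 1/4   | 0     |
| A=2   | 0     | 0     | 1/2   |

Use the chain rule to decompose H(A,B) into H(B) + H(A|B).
By the chain rule: H(A,B) = H(B) + H(A|B)

Marginal P(B) (column sums):
  P(B=0) = 1/4 + 0 + 0 = 1/4
  P(B=1) = 0 + 1/4 + 0 = 1/4
  P(B=2) = 0 + 0 + 1/2 = 1/2
H(B) = -[(1/4)·log₂(1/4) + (1/4)·log₂(1/4) + (1/2)·log₂(1/2)]
  = 0.5000 + 0.5000 + 0.5000
  = 1.5000 bits
H(A|B) = -Σ P(A,B)·log₂ P(A|B), where P(A|B) = P(A,B) / P(B)
  (cells with P(A,B) = 0 contribute 0)
  (A=0,B=0): P(A|B) = (1/4)/(1/4) = 1;  -(1/4)·log₂(1) = 0.0000
  (A=1,B=1): P(A|B) = (1/4)/(1/4) = 1;  -(1/4)·log₂(1) = 0.0000
  (A=2,B=2): P(A|B) = (1/2)/(1/2) = 1;  -(1/2)·log₂(1) = 0.0000
H(A|B) = 0.0000 + 0.0000 + 0.0000
  = 0.0000 bits

H(A,B) = H(B) + H(A|B) = 1.5000 + 0.0000 = 1.5000 bits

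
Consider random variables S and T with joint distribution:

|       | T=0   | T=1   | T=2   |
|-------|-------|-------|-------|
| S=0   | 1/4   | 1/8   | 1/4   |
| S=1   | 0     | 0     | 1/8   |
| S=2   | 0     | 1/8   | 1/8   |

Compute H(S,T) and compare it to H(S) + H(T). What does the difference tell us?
Marginal P(S) (row sums):
  P(S=0) = 1/4 + 1/8 + 1/4 = 5/8
  P(S=1) = 0 + 0 + 1/8 = 1/8
  P(S=2) = 0 + 1/8 + 1/8 = 1/4
Marginal P(T) (column sums):
  P(T=0) = 1/4 + 0 + 0 = 1/4
  P(T=1) = 1/8 + 0 + 1/8 = 1/4
  P(T=2) = 1/4 + 1/8 + 1/8 = 1/2

H(S,T) = -[(1/4)·log₂(1/4) + (1/8)·log₂(1/8) + (1/4)·log₂(1/4) + (1/8)·log₂(1/8) + (1/8)·log₂(1/8) + (1/8)·log₂(1/8)]
  = 0.5000 + 0.3750 + 0.5000 + 0.3750 + 0.3750 + 0.3750
  = 2.5000 bits
H(S) = -[(5/8)·log₂(5/8) + (1/8)·log₂(1/8) + (1/4)·log₂(1/4)]
  = 0.4238 + 0.3750 + 0.5000
  = 1.2988 bits
H(T) = -[(1/4)·log₂(1/4) + (1/4)·log₂(1/4) + (1/2)·log₂(1/2)]
  = 0.5000 + 0.5000 + 0.5000
  = 1.5000 bits

H(S) + H(T) = 1.2988 + 1.5000 = 2.7988 bits
Difference: H(S) + H(T) - H(S,T) = 2.7988 - 2.5000 = 0.2988 bits = I(S;T)

The difference is the mutual information; it is positive here, so S and T are dependent (knowing one reduces uncertainty about the other by 0.2988 bits).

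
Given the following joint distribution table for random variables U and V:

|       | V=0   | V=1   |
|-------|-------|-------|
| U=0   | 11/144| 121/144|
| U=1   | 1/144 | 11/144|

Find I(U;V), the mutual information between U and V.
Marginal P(U) (row sums):
  P(U=0) = 11/144 + 121/144 = 11/12
  P(U=1) = 1/144 + 11/144 = 1/12
Marginal P(V) (column sums):
  P(V=0) = 11/144 + 1/144 = 1/12
  P(V=1) = 121/144 + 11/144 = 11/12

H(U) = -[(11/12)·log₂(11/12) + (1/12)·log₂(1/12)]
  = 0.1151 + 0.2987
  = 0.4138 bits
H(V) = -[(1/12)·log₂(1/12) + (11/12)·log₂(11/12)]
  = 0.2987 + 0.1151
  = 0.4138 bits
H(U,V) = -[(11/144)·log₂(11/144) + (121/144)·log₂(121/144) + (1/144)·log₂(1/144) + (11/144)·log₂(11/144)]
  = 0.2834 + 0.2110 + 0.0498 + 0.2834
  = 0.8276 bits

I(U;V) = H(U) + H(V) - H(U,V)
  = 0.4138 + 0.4138 - 0.8276
  = 0.0000 bits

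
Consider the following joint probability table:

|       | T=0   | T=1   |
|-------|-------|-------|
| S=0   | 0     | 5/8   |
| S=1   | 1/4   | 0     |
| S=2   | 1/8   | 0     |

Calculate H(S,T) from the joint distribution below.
H(S,T) = -Σ P(S,T) log₂ P(S,T), summed over the non-zero cells:
H(S,T) = -[(5/8)·log₂(5/8) + (1/4)·log₂(1/4) + (1/8)·log₂(1/8)]
  = 0.4238 + 0.5000 + 0.3750
  = 1.2988 bits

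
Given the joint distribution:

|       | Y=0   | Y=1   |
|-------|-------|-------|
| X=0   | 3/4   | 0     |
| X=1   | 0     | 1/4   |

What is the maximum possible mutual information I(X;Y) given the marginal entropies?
The upper bound on mutual information is I(X;Y) ≤ min(H(X), H(Y)).

Marginal P(X) (row sums):
  P(X=0) = 3/4 + 0 = 3/4
  P(X=1) = 0 + 1/4 = 1/4
Marginal P(Y) (column sums):
  P(Y=0) = 3/4 + 0 = 3/4
  P(Y=1) = 0 + 1/4 = 1/4

H(X) = -[(3/4)·log₂(3/4) + (1/4)·log₂(1/4)]
  = 0.3113 + 0.5000
  = 0.8113 bits
H(Y) = -[(3/4)·log₂(3/4) + (1/4)·log₂(1/4)]
  = 0.3113 + 0.5000
  = 0.8113 bits

Maximum possible I(X;Y) = min(0.8113, 0.8113) = 0.8113 bits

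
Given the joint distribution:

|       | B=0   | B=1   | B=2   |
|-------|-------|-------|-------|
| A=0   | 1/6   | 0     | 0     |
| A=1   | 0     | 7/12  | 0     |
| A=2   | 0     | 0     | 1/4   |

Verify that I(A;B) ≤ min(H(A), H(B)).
Marginal P(A) (row sums):
  P(A=0) = 1/6 + 0 + 0 = 1/6
  P(A=1) = 0 + 7/12 + 0 = 7/12
  P(A=2) = 0 + 0 + 1/4 = 1/4
Marginal P(B) (column sums):
  P(B=0) = 1/6 + 0 + 0 = 1/6
  P(B=1) = 0 + 7/12 + 0 = 7/12
  P(B=2) = 0 + 0 + 1/4 = 1/4

H(A) = -[(1/6)·log₂(1/6) + (7/12)·log₂(7/12) + (1/4)·log₂(1/4)]
  = 0.4308 + 0.4536 + 0.5000
  = 1.3844 bits
H(B) = -[(1/6)·log₂(1/6) + (7/12)·log₂(7/12) + (1/4)·log₂(1/4)]
  = 0.4308 + 0.4536 + 0.5000
  = 1.3844 bits
H(A,B) = -[(1/6)·log₂(1/6) + (7/12)·log₂(7/12) + (1/4)·log₂(1/4)]
  = 0.4308 + 0.4536 + 0.5000
  = 1.3844 bits

I(A;B) = H(A) + H(B) - H(A,B)
  = 1.3844 + 1.3844 - 1.3844
  = 1.3844 bits

min(H(A), H(B)) = min(1.3844, 1.3844) = 1.3844 bits
Since 1.3844 ≤ 1.3844, the bound is satisfied ✓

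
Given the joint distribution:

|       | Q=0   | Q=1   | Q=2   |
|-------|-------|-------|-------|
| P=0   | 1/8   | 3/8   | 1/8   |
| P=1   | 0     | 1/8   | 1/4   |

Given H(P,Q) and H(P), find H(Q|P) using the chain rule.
From the chain rule: H(P,Q) = H(P) + H(Q|P)
Therefore: H(Q|P) = H(P,Q) - H(P)

H(P,Q) = -[(1/8)·log₂(1/8) + (3/8)·log₂(3/8) + (1/8)·log₂(1/8) + (1/8)·log₂(1/8) + (1/4)·log₂(1/4)]
  = 0.3750 + 0.5306 + 0.3750 + 0.3750 + 0.5000
  = 2.1556 bits
Marginal P(P) (row sums):
  P(P=0) = 1/8 + 3/8 + 1/8 = 5/8
  P(P=1) = 0 + 1/8 + 1/4 = 3/8
H(P) = -[(5/8)·log₂(5/8) + (3/8)·log₂(3/8)]
  = 0.4238 + 0.5306
  = 0.9544 bits

H(Q|P) = 2.1556 - 0.9544 = 1.2012 bits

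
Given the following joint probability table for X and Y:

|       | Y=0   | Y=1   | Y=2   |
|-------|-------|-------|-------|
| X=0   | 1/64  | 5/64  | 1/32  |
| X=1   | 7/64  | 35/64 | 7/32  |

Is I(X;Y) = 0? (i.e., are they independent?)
Marginal P(X) (row sums):
  P(X=0) = 1/64 + 5/64 + 1/32 = 1/8
  P(X=1) = 7/64 + 35/64 + 7/32 = 7/8
Marginal P(Y) (column sums):
  P(Y=0) = 1/64 + 7/64 = 1/8
  P(Y=1) = 5/64 + 35/64 = 5/8
  P(Y=2) = 1/32 + 7/32 = 1/4

X and Y are independent iff P(X=i,Y=j) = P(X=i)·P(Y=j) for every cell.
  P(X=0)·P(Y=0) = 1/8 × 1/8 = 1/64 = P(X=0,Y=0) ✓
  P(X=0)·P(Y=1) = 1/8 × 5/8 = 5/64 = P(X=0,Y=1) ✓
  P(X=0)·P(Y=2) = 1/8 × 1/4 = 1/32 = P(X=0,Y=2) ✓
  P(X=1)·P(Y=0) = 7/8 × 1/8 = 7/64 = P(X=1,Y=0) ✓
  P(X=1)·P(Y=1) = 7/8 × 5/8 = 35/64 = P(X=1,Y=1) ✓
  P(X=1)·P(Y=2) = 7/8 × 1/4 = 7/32 = P(X=1,Y=2) ✓

Yes, X and Y are independent: every cell factors, so I(X;Y) = 0 bits.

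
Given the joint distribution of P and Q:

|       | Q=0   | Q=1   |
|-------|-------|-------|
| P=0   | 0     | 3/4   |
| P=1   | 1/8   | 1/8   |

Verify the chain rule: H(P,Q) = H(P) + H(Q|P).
Left side:
H(P,Q) = -[(3/4)·log₂(3/4) + (1/8)·log₂(1/8) + (1/8)·log₂(1/8)]
  = 0.3113 + 0.3750 + 0.3750
  = 1.0613 bits

Right side:
Marginal P(P) (row sums):
  P(P=0) = 0 + 3/4 = 3/4
  P(P=1) = 1/8 + 1/8 = 1/4
H(P) = -[(3/4)·log₂(3/4) + (1/4)·log₂(1/4)]
  = 0.3113 + 0.5000
  = 0.8113 bits
H(Q|P) = -Σ P(P,Q)·log₂ P(Q|P), where P(Q|P) = P(P,Q) / P(P)
  (cells with P(P,Q) = 0 contribute 0)
  (P=0,Q=1): P(Q|P) = (3/4)/(3/4) = 1;  -(3/4)·log₂(1) = 0.0000
  (P=1,Q=0): P(Q|P) = (1/8)/(1/4) = 1/2;  -(1/8)·log₂(1/2) = 0.1250
  (P=1,Q=1): P(Q|P) = (1/8)/(1/4) = 1/2;  -(1/8)·log₂(1/2) = 0.1250
H(Q|P) = 0.0000 + 0.1250 + 0.1250
  = 0.2500 bits
H(P) + H(Q|P) = 0.8113 + 0.2500 = 1.0613 bits

Both sides equal 1.0613 bits, so the chain rule holds ✓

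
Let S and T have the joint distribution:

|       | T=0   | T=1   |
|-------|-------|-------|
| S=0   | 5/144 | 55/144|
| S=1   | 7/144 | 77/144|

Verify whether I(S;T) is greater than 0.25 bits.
Marginal P(S) (row sums):
  P(S=0) = 5/144 + 55/144 = 5/12
  P(S=1) = 7/144 + 77/144 = 7/12
Marginal P(T) (column sums):
  P(T=0) = 5/144 + 7/144 = 1/12
  P(T=1) = 55/144 + 77/144 = 11/12

H(S) = -[(5/12)·log₂(5/12) + (7/12)·log₂(7/12)]
  = 0.5263 + 0.4536
  = 0.9799 bits
H(T) = -[(1/12)·log₂(1/12) + (11/12)·log₂(11/12)]
  = 0.2987 + 0.1151
  = 0.4138 bits
H(S,T) = -[(5/144)·log₂(5/144) + (55/144)·log₂(55/144) + (7/144)·log₂(7/144) + (77/144)·log₂(77/144)]
  = 0.1683 + 0.5304 + 0.2121 + 0.4829
  = 1.3937 bits

I(S;T) = H(S) + H(T) - H(S,T)
  = 0.9799 + 0.4138 - 1.3937
  = 0.0000 bits

No. I(S;T) = 0.0000 bits, which is ≤ 0.25 bits.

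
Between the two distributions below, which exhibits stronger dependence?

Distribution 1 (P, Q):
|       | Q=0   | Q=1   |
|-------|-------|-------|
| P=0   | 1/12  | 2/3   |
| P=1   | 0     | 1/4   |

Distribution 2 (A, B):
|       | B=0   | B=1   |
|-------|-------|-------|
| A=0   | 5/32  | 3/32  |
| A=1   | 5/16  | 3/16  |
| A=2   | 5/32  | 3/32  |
Distribution 1 (P, Q):
Marginal P(P) (row sums):
  P(P=0) = 1/12 + 2/3 = 3/4
  P(P=1) = 0 + 1/4 = 1/4
Marginal P(Q) (column sums):
  P(Q=0) = 1/12 + 0 = 1/12
  P(Q=1) = 2/3 + 1/4 = 11/12

H(P) = -[(3/4)·log₂(3/4) + (1/4)·log₂(1/4)]
  = 0.3113 + 0.5000
  = 0.8113 bits
H(Q) = -[(1/12)·log₂(1/12) + (11/12)·log₂(11/12)]
  = 0.2987 + 0.1151
  = 0.4138 bits
H(P,Q) = -[(1/12)·log₂(1/12) + (2/3)·log₂(2/3) + (1/4)·log₂(1/4)]
  = 0.2987 + 0.3900 + 0.5000
  = 1.1887 bits

I(P;Q) = H(P) + H(Q) - H(P,Q)
  = 0.8113 + 0.4138 - 1.1887
  = 0.0364 bits

Distribution 2 (A, B):
Marginal P(A) (row sums):
  P(A=0) = 5/32 + 3/32 = 1/4
  P(A=1) = 5/16 + 3/16 = 1/2
  P(A=2) = 5/32 + 3/32 = 1/4
Marginal P(B) (column sums):
  P(B=0) = 5/32 + 5/16 + 5/32 = 5/8
  P(B=1) = 3/32 + 3/16 + 3/32 = 3/8

H(A) = -[(1/4)·log₂(1/4) + (1/2)·log₂(1/2) + (1/4)·log₂(1/4)]
  = 0.5000 + 0.5000 + 0.5000
  = 1.5000 bits
H(B) = -[(5/8)·log₂(5/8) + (3/8)·log₂(3/8)]
  = 0.4238 + 0.5306
  = 0.9544 bits
H(A,B) = -[(5/32)·log₂(5/32) + (3/32)·log₂(3/32) + (5/16)·log₂(5/16) + (3/16)·log₂(3/16) + (5/32)·log₂(5/32) + (3/32)·log₂(3/32)]
  = 0.4184 + 0.3202 + 0.5244 + 0.4528 + 0.4184 + 0.3202
  = 2.4544 bits

I(A;B) = H(A) + H(B) - H(A,B)
  = 1.5000 + 0.9544 - 2.4544
  = 0.0000 bits

I(P;Q) = 0.0364 bits > I(A;B) = 0.0000 bits, so (P, Q) has the higher mutual information (stronger dependence).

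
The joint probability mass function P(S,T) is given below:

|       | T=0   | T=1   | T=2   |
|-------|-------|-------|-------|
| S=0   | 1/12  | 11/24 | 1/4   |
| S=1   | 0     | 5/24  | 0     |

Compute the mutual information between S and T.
Marginal P(S) (row sums):
  P(S=0) = 1/12 + 11/24 + 1/4 = 19/24
  P(S=1) = 0 + 5/24 + 0 = 5/24
Marginal P(T) (column sums):
  P(T=0) = 1/12 + 0 = 1/12
  P(T=1) = 11/24 + 5/24 = 2/3
  P(T=2) = 1/4 + 0 = 1/4

H(S) = -[(19/24)·log₂(19/24) + (5/24)·log₂(5/24)]
  = 0.2668 + 0.4715
  = 0.7383 bits
H(T) = -[(1/12)·log₂(1/12) + (2/3)·log₂(2/3) + (1/4)·log₂(1/4)]
  = 0.2987 + 0.3900 + 0.5000
  = 1.1887 bits
H(S,T) = -[(1/12)·log₂(1/12) + (11/24)·log₂(11/24) + (1/4)·log₂(1/4) + (5/24)·log₂(5/24)]
  = 0.2987 + 0.5159 + 0.5000 + 0.4715
  = 1.7861 bits

I(S;T) = H(S) + H(T) - H(S,T)
  = 0.7383 + 1.1887 - 1.7861
  = 0.1409 bits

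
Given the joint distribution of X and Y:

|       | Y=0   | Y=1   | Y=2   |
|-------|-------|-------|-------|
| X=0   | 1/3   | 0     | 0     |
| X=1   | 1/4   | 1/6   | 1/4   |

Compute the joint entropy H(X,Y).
H(X,Y) = -Σ P(X,Y) log₂ P(X,Y), summed over the non-zero cells:
H(X,Y) = -[(1/3)·log₂(1/3) + (1/4)·log₂(1/4) + (1/6)·log₂(1/6) + (1/4)·log₂(1/4)]
  = 0.5283 + 0.5000 + 0.4308 + 0.5000
  = 1.9591 bits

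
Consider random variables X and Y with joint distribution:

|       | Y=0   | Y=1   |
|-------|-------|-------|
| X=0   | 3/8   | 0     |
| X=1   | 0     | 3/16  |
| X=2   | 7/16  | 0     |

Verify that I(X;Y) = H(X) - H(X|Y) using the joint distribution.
Left side, from I(X;Y) = H(X) + H(Y) - H(X,Y):
Marginal P(X) (row sums):
  P(X=0) = 3/8 + 0 = 3/8
  P(X=1) = 0 + 3/16 = 3/16
  P(X=2) = 7/16 + 0 = 7/16
Marginal P(Y) (column sums):
  P(Y=0) = 3/8 + 0 + 7/16 = 13/16
  P(Y=1) = 0 + 3/16 + 0 = 3/16

H(X) = -[(3/8)·log₂(3/8) + (3/16)·log₂(3/16) + (7/16)·log₂(7/16)]
  = 0.5306 + 0.4528 + 0.5218
  = 1.5052 bits
H(Y) = -[(13/16)·log₂(13/16) + (3/16)·log₂(3/16)]
  = 0.2434 + 0.4528
  = 0.6962 bits
H(X,Y) = -[(3/8)·log₂(3/8) + (3/16)·log₂(3/16) + (7/16)·log₂(7/16)]
  = 0.5306 + 0.4528 + 0.5218
  = 1.5052 bits

I(X;Y) = H(X) + H(Y) - H(X,Y)
  = 1.5052 + 0.6962 - 1.5052
  = 0.6962 bits

Right side, with H(X|Y) computed directly from the conditional probabilities:
H(X|Y) = -Σ P(X,Y)·log₂ P(X|Y), where P(X|Y) = P(X,Y) / P(Y)
  (cells with P(X,Y) = 0 contribute 0)
  (X=0,Y=0): P(X|Y) = (3/8)/(13/16) = 6/13;  -(3/8)·log₂(6/13) = 0.4183
  (X=1,Y=1): P(X|Y) = (3/16)/(3/16) = 1;  -(3/16)·log₂(1) = 0.0000
  (X=2,Y=0): P(X|Y) = (7/16)/(13/16) = 7/13;  -(7/16)·log₂(7/13) = 0.3907
H(X|Y) = 0.4183 + 0.0000 + 0.3907
  = 0.8090 bits
H(X) - H(X|Y) = 1.5052 - 0.8090 = 0.6962 bits

Both sides equal 0.6962 bits, so I(X;Y) = H(X) - H(X|Y) ✓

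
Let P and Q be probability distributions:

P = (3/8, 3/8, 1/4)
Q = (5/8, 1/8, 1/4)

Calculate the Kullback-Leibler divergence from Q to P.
D(P||Q) = Σ P(i) log₂(P(i)/Q(i))
  i=0: (3/8) × log₂((3/8)/(5/8)) = (3/8) × log₂(3/5) = -0.2764
  i=1: (3/8) × log₂((3/8)/(1/8)) = (3/8) × log₂(3) = 0.5944
  i=2: (1/4) × log₂((1/4)/(1/4)) = (1/4) × log₂(1) = 0.0000
D(P||Q) = -0.2764 + 0.5944 + 0.0000
  = 0.3180 bits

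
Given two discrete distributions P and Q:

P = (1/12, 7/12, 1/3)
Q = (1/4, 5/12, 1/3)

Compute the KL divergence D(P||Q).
D(P||Q) = Σ P(i) log₂(P(i)/Q(i))
  i=0: (1/12) × log₂((1/12)/(1/4)) = (1/12) × log₂(1/3) = -0.1321
  i=1: (7/12) × log₂((7/12)/(5/12)) = (7/12) × log₂(7/5) = 0.2832
  i=2: (1/3) × log₂((1/3)/(1/3)) = (1/3) × log₂(1) = 0.0000
D(P||Q) = -0.1321 + 0.2832 + 0.0000
  = 0.1511 bits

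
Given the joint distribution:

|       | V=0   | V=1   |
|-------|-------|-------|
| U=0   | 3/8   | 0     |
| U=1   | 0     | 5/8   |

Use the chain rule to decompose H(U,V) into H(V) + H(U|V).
By the chain rule: H(U,V) = H(V) + H(U|V)

Marginal P(V) (column sums):
  P(V=0) = 3/8 + 0 = 3/8
  P(V=1) = 0 + 5/8 = 5/8
H(V) = -[(3/8)·log₂(3/8) + (5/8)·log₂(5/8)]
  = 0.5306 + 0.4238
  = 0.9544 bits
H(U|V) = -Σ P(U,V)·log₂ P(U|V), where P(U|V) = P(U,V) / P(V)
  (cells with P(U,V) = 0 contribute 0)
  (U=0,V=0): P(U|V) = (3/8)/(3/8) = 1;  -(3/8)·log₂(1) = 0.0000
  (U=1,V=1): P(U|V) = (5/8)/(5/8) = 1;  -(5/8)·log₂(1) = 0.0000
H(U|V) = 0.0000 + 0.0000
  = 0.0000 bits

H(U,V) = H(V) + H(U|V) = 0.9544 + 0.0000 = 0.9544 bits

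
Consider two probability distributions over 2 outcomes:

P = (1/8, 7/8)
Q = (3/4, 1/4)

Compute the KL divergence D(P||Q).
D(P||Q) = Σ P(i) log₂(P(i)/Q(i))
  i=0: (1/8) × log₂((1/8)/(3/4)) = (1/8) × log₂(1/6) = -0.3231
  i=1: (7/8) × log₂((7/8)/(1/4)) = (7/8) × log₂(7/2) = 1.5814
D(P||Q) = -0.3231 + 1.5814
  = 1.2583 bits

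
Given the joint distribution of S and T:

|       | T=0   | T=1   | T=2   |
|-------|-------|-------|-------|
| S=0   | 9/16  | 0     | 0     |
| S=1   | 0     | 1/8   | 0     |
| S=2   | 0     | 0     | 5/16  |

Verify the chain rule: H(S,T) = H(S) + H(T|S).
Left side:
H(S,T) = -[(9/16)·log₂(9/16) + (1/8)·log₂(1/8) + (5/16)·log₂(5/16)]
  = 0.4669 + 0.3750 + 0.5244
  = 1.3663 bits

Right side:
Marginal P(S) (row sums):
  P(S=0) = 9/16 + 0 + 0 = 9/16
  P(S=1) = 0 + 1/8 + 0 = 1/8
  P(S=2) = 0 + 0 + 5/16 = 5/16
H(S) = -[(9/16)·log₂(9/16) + (1/8)·log₂(1/8) + (5/16)·log₂(5/16)]
  = 0.4669 + 0.3750 + 0.5244
  = 1.3663 bits
H(T|S) = -Σ P(S,T)·log₂ P(T|S), where P(T|S) = P(S,T) / P(S)
  (cells with P(S,T) = 0 contribute 0)
  (S=0,T=0): P(T|S) = (9/16)/(9/16) = 1;  -(9/16)·log₂(1) = 0.0000
  (S=1,T=1): P(T|S) = (1/8)/(1/8) = 1;  -(1/8)·log₂(1) = 0.0000
  (S=2,T=2): P(T|S) = (5/16)/(5/16) = 1;  -(5/16)·log₂(1) = 0.0000
H(T|S) = 0.0000 + 0.0000 + 0.0000
  = 0.0000 bits
H(S) + H(T|S) = 1.3663 + 0.0000 = 1.3663 bits

Both sides equal 1.3663 bits, so the chain rule holds ✓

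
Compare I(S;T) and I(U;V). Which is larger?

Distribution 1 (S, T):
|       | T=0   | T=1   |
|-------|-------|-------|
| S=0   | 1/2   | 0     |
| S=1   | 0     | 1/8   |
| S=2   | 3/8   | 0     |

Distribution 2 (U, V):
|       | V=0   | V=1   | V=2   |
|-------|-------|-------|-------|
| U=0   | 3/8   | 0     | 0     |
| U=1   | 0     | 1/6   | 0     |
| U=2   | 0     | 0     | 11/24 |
Distribution 1 (S, T):
Marginal P(S) (row sums):
  P(S=0) = 1/2 + 0 = 1/2
  P(S=1) = 0 + 1/8 = 1/8
  P(S=2) = 3/8 + 0 = 3/8
Marginal P(T) (column sums):
  P(T=0) = 1/2 + 0 + 3/8 = 7/8
  P(T=1) = 0 + 1/8 + 0 = 1/8

H(S) = -[(1/2)·log₂(1/2) + (1/8)·log₂(1/8) + (3/8)·log₂(3/8)]
  = 0.5000 + 0.3750 + 0.5306
  = 1.4056 bits
H(T) = -[(7/8)·log₂(7/8) + (1/8)·log₂(1/8)]
  = 0.1686 + 0.3750
  = 0.5436 bits
H(S,T) = -[(1/2)·log₂(1/2) + (1/8)·log₂(1/8) + (3/8)·log₂(3/8)]
  = 0.5000 + 0.3750 + 0.5306
  = 1.4056 bits

I(S;T) = H(S) + H(T) - H(S,T)
  = 1.4056 + 0.5436 - 1.4056
  = 0.5436 bits

Distribution 2 (U, V):
Marginal P(U) (row sums):
  P(U=0) = 3/8 + 0 + 0 = 3/8
  P(U=1) = 0 + 1/6 + 0 = 1/6
  P(U=2) = 0 + 0 + 11/24 = 11/24
Marginal P(V) (column sums):
  P(V=0) = 3/8 + 0 + 0 = 3/8
  P(V=1) = 0 + 1/6 + 0 = 1/6
  P(V=2) = 0 + 0 + 11/24 = 11/24

H(U) = -[(3/8)·log₂(3/8) + (1/6)·log₂(1/6) + (11/24)·log₂(11/24)]
  = 0.5306 + 0.4308 + 0.5159
  = 1.4773 bits
H(V) = -[(3/8)·log₂(3/8) + (1/6)·log₂(1/6) + (11/24)·log₂(11/24)]
  = 0.5306 + 0.4308 + 0.5159
  = 1.4773 bits
H(U,V) = -[(3/8)·log₂(3/8) + (1/6)·log₂(1/6) + (11/24)·log₂(11/24)]
  = 0.5306 + 0.4308 + 0.5159
  = 1.4773 bits

I(U;V) = H(U) + H(V) - H(U,V)
  = 1.4773 + 1.4773 - 1.4773
  = 1.4773 bits

I(U;V) = 1.4773 bits > I(S;T) = 0.5436 bits, so (U, V) has the higher mutual information (stronger dependence).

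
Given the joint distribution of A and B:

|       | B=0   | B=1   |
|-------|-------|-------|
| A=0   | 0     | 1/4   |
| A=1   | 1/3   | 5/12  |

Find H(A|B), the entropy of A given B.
Marginal P(B) (column sums):
  P(B=0) = 0 + 1/3 = 1/3
  P(B=1) = 1/4 + 5/12 = 2/3

H(A|B) = -Σ P(A,B)·log₂ P(A|B), where P(A|B) = P(A,B) / P(B)
  (cells with P(A,B) = 0 contribute 0)
  (A=0,B=1): P(A|B) = (1/4)/(2/3) = 3/8;  -(1/4)·log₂(3/8) = 0.3538
  (A=1,B=0): P(A|B) = (1/3)/(1/3) = 1;  -(1/3)·log₂(1) = 0.0000
  (A=1,B=1): P(A|B) = (5/12)/(2/3) = 5/8;  -(5/12)·log₂(5/8) = 0.2825
H(A|B) = 0.3538 + 0.0000 + 0.2825
  = 0.6363 bits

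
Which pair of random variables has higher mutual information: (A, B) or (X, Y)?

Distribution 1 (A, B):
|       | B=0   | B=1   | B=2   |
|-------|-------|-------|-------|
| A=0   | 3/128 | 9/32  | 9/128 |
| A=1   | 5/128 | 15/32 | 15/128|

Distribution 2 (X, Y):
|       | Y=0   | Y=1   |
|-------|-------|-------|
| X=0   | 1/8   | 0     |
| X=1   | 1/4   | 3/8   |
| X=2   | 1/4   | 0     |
Distribution 1 (A, B):
Marginal P(A) (row sums):
  P(A=0) = 3/128 + 9/32 + 9/128 = 3/8
  P(A=1) = 5/128 + 15/32 + 15/128 = 5/8
Marginal P(B) (column sums):
  P(B=0) = 3/128 + 5/128 = 1/16
  P(B=1) = 9/32 + 15/32 = 3/4
  P(B=2) = 9/128 + 15/128 = 3/16

H(A) = -[(3/8)·log₂(3/8) + (5/8)·log₂(5/8)]
  = 0.5306 + 0.4238
  = 0.9544 bits
H(B) = -[(1/16)·log₂(1/16) + (3/4)·log₂(3/4) + (3/16)·log₂(3/16)]
  = 0.2500 + 0.3113 + 0.4528
  = 1.0141 bits
H(A,B) = -[(3/128)·log₂(3/128) + (9/32)·log₂(9/32) + (9/128)·log₂(9/128) + (5/128)·log₂(5/128) + (15/32)·log₂(15/32) + (15/128)·log₂(15/128)]
  = 0.1269 + 0.5147 + 0.2693 + 0.1827 + 0.5124 + 0.3625
  = 1.9685 bits

I(A;B) = H(A) + H(B) - H(A,B)
  = 0.9544 + 1.0141 - 1.9685
  = 0.0000 bits

Distribution 2 (X, Y):
Marginal P(X) (row sums):
  P(X=0) = 1/8 + 0 = 1/8
  P(X=1) = 1/4 + 3/8 = 5/8
  P(X=2) = 1/4 + 0 = 1/4
Marginal P(Y) (column sums):
  P(Y=0) = 1/8 + 1/4 + 1/4 = 5/8
  P(Y=1) = 0 + 3/8 + 0 = 3/8

H(X) = -[(1/8)·log₂(1/8) + (5/8)·log₂(5/8) + (1/4)·log₂(1/4)]
  = 0.3750 + 0.4238 + 0.5000
  = 1.2988 bits
H(Y) = -[(5/8)·log₂(5/8) + (3/8)·log₂(3/8)]
  = 0.4238 + 0.5306
  = 0.9544 bits
H(X,Y) = -[(1/8)·log₂(1/8) + (1/4)·log₂(1/4) + (3/8)·log₂(3/8) + (1/4)·log₂(1/4)]
  = 0.3750 + 0.5000 + 0.5306 + 0.5000
  = 1.9056 bits

I(X;Y) = H(X) + H(Y) - H(X,Y)
  = 1.2988 + 0.9544 - 1.9056
  = 0.3476 bits

I(X;Y) = 0.3476 bits > I(A;B) = 0.0000 bits, so (X, Y) has the higher mutual information (stronger dependence).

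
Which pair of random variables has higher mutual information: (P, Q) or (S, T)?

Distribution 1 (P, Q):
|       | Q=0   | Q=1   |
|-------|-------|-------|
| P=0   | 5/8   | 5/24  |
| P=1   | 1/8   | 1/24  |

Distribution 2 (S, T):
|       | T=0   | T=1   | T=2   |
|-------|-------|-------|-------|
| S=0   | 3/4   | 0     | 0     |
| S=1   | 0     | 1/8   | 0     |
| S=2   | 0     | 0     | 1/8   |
Distribution 1 (P, Q):
Marginal P(P) (row sums):
  P(P=0) = 5/8 + 5/24 = 5/6
  P(P=1) = 1/8 + 1/24 = 1/6
Marginal P(Q) (column sums):
  P(Q=0) = 5/8 + 1/8 = 3/4
  P(Q=1) = 5/24 + 1/24 = 1/4

H(P) = -[(5/6)·log₂(5/6) + (1/6)·log₂(1/6)]
  = 0.2192 + 0.4308
  = 0.6500 bits
H(Q) = -[(3/4)·log₂(3/4) + (1/4)·log₂(1/4)]
  = 0.3113 + 0.5000
  = 0.8113 bits
H(P,Q) = -[(5/8)·log₂(5/8) + (5/24)·log₂(5/24) + (1/8)·log₂(1/8) + (1/24)·log₂(1/24)]
  = 0.4238 + 0.4715 + 0.3750 + 0.1910
  = 1.4613 bits

I(P;Q) = H(P) + H(Q) - H(P,Q)
  = 0.6500 + 0.8113 - 1.4613
  = 0.0000 bits

Distribution 2 (S, T):
Marginal P(S) (row sums):
  P(S=0) = 3/4 + 0 + 0 = 3/4
  P(S=1) = 0 + 1/8 + 0 = 1/8
  P(S=2) = 0 + 0 + 1/8 = 1/8
Marginal P(T) (column sums):
  P(T=0) = 3/4 + 0 + 0 = 3/4
  P(T=1) = 0 + 1/8 + 0 = 1/8
  P(T=2) = 0 + 0 + 1/8 = 1/8

H(S) = -[(3/4)·log₂(3/4) + (1/8)·log₂(1/8) + (1/8)·log₂(1/8)]
  = 0.3113 + 0.3750 + 0.3750
  = 1.0613 bits
H(T) = -[(3/4)·log₂(3/4) + (1/8)·log₂(1/8) + (1/8)·log₂(1/8)]
  = 0.3113 + 0.3750 + 0.3750
  = 1.0613 bits
H(S,T) = -[(3/4)·log₂(3/4) + (1/8)·log₂(1/8) + (1/8)·log₂(1/8)]
  = 0.3113 + 0.3750 + 0.3750
  = 1.0613 bits

I(S;T) = H(S) + H(T) - H(S,T)
  = 1.0613 + 1.0613 - 1.0613
  = 1.0613 bits

I(S;T) = 1.0613 bits > I(P;Q) = 0.0000 bits, so (S, T) has the higher mutual information (stronger dependence).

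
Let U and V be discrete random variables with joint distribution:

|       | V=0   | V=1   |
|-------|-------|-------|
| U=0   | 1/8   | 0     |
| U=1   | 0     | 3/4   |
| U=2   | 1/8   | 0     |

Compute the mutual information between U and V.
Marginal P(U) (row sums):
  P(U=0) = 1/8 + 0 = 1/8
  P(U=1) = 0 + 3/4 = 3/4
  P(U=2) = 1/8 + 0 = 1/8
Marginal P(V) (column sums):
  P(V=0) = 1/8 + 0 + 1/8 = 1/4
  P(V=1) = 0 + 3/4 + 0 = 3/4

H(U) = -[(1/8)·log₂(1/8) + (3/4)·log₂(3/4) + (1/8)·log₂(1/8)]
  = 0.3750 + 0.3113 + 0.3750
  = 1.0613 bits
H(V) = -[(1/4)·log₂(1/4) + (3/4)·log₂(3/4)]
  = 0.5000 + 0.3113
  = 0.8113 bits
H(U,V) = -[(1/8)·log₂(1/8) + (3/4)·log₂(3/4) + (1/8)·log₂(1/8)]
  = 0.3750 + 0.3113 + 0.3750
  = 1.0613 bits

I(U;V) = H(U) + H(V) - H(U,V)
  = 1.0613 + 0.8113 - 1.0613
  = 0.8113 bits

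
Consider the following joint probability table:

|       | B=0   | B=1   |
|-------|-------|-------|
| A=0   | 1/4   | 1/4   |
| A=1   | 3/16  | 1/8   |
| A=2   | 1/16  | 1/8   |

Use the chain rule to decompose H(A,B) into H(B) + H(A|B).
By the chain rule: H(A,B) = H(B) + H(A|B)

Marginal P(B) (column sums):
  P(B=0) = 1/4 + 3/16 + 1/16 = 1/2
  P(B=1) = 1/4 + 1/8 + 1/8 = 1/2
H(B) = -[(1/2)·log₂(1/2) + (1/2)·log₂(1/2)]
  = 0.5000 + 0.5000
  = 1.0000 bits
H(A|B) = -Σ P(A,B)·log₂ P(A|B), where P(A|B) = P(A,B) / P(B)
  (A=0,B=0): P(A|B) = (1/4)/(1/2) = 1/2;  -(1/4)·log₂(1/2) = 0.2500
  (A=0,B=1): P(A|B) = (1/4)/(1/2) = 1/2;  -(1/4)·log₂(1/2) = 0.2500
  (A=1,B=0): P(A|B) = (3/16)/(1/2) = 3/8;  -(3/16)·log₂(3/8) = 0.2653
  (A=1,B=1): P(A|B) = (1/8)/(1/2) = 1/4;  -(1/8)·log₂(1/4) = 0.2500
  (A=2,B=0): P(A|B) = (1/16)/(1/2) = 1/8;  -(1/16)·log₂(1/8) = 0.1875
  (A=2,B=1): P(A|B) = (1/8)/(1/2) = 1/4;  -(1/8)·log₂(1/4) = 0.2500
H(A|B) = 0.2500 + 0.2500 + 0.2653 + 0.2500 + 0.1875 + 0.2500
  = 1.4528 bits

H(A,B) = H(B) + H(A|B) = 1.0000 + 1.4528 = 2.4528 bits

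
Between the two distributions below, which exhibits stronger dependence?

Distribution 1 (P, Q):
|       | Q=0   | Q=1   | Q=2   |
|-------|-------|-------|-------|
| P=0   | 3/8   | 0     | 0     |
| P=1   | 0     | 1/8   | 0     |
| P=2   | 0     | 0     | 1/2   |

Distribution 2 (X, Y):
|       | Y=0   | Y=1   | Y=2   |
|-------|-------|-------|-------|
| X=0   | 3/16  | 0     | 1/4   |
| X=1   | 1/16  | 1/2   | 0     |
Distribution 1 (P, Q):
Marginal P(P) (row sums):
  P(P=0) = 3/8 + 0 + 0 = 3/8
  P(P=1) = 0 + 1/8 + 0 = 1/8
  P(P=2) = 0 + 0 + 1/2 = 1/2
Marginal P(Q) (column sums):
  P(Q=0) = 3/8 + 0 + 0 = 3/8
  P(Q=1) = 0 + 1/8 + 0 = 1/8
  P(Q=2) = 0 + 0 + 1/2 = 1/2

H(P) = -[(3/8)·log₂(3/8) + (1/8)·log₂(1/8) + (1/2)·log₂(1/2)]
  = 0.5306 + 0.3750 + 0.5000
  = 1.4056 bits
H(Q) = -[(3/8)·log₂(3/8) + (1/8)·log₂(1/8) + (1/2)·log₂(1/2)]
  = 0.5306 + 0.3750 + 0.5000
  = 1.4056 bits
H(P,Q) = -[(3/8)·log₂(3/8) + (1/8)·log₂(1/8) + (1/2)·log₂(1/2)]
  = 0.5306 + 0.3750 + 0.5000
  = 1.4056 bits

I(P;Q) = H(P) + H(Q) - H(P,Q)
  = 1.4056 + 1.4056 - 1.4056
  = 1.4056 bits

Distribution 2 (X, Y):
Marginal P(X) (row sums):
  P(X=0) = 3/16 + 0 + 1/4 = 7/16
  P(X=1) = 1/16 + 1/2 + 0 = 9/16
Marginal P(Y) (column sums):
  P(Y=0) = 3/16 + 1/16 = 1/4
  P(Y=1) = 0 + 1/2 = 1/2
  P(Y=2) = 1/4 + 0 = 1/4

H(X) = -[(7/16)·log₂(7/16) + (9/16)·log₂(9/16)]
  = 0.5218 + 0.4669
  = 0.9887 bits
H(Y) = -[(1/4)·log₂(1/4) + (1/2)·log₂(1/2) + (1/4)·log₂(1/4)]
  = 0.5000 + 0.5000 + 0.5000
  = 1.5000 bits
H(X,Y) = -[(3/16)·log₂(3/16) + (1/4)·log₂(1/4) + (1/16)·log₂(1/16) + (1/2)·log₂(1/2)]
  = 0.4528 + 0.5000 + 0.2500 + 0.5000
  = 1.7028 bits

I(X;Y) = H(X) + H(Y) - H(X,Y)
  = 0.9887 + 1.5000 - 1.7028
  = 0.7859 bits

I(P;Q) = 1.4056 bits > I(X;Y) = 0.7859 bits, so (P, Q) has the higher mutual information (stronger dependence).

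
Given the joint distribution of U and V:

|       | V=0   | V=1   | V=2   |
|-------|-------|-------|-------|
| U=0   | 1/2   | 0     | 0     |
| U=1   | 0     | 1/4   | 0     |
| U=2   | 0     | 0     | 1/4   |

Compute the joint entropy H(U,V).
H(U,V) = -Σ P(U,V) log₂ P(U,V), summed over the non-zero cells:
H(U,V) = -[(1/2)·log₂(1/2) + (1/4)·log₂(1/4) + (1/4)·log₂(1/4)]
  = 0.5000 + 0.5000 + 0.5000
  = 1.5000 bits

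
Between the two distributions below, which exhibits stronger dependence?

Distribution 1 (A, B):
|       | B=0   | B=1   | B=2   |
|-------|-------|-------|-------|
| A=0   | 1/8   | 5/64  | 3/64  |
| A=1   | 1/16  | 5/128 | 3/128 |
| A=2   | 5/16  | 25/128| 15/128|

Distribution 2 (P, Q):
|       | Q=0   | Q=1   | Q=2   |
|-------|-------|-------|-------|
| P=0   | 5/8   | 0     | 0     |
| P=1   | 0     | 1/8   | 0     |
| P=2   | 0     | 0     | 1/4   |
Distribution 1 (A, B):
Marginal P(A) (row sums):
  P(A=0) = 1/8 + 5/64 + 3/64 = 1/4
  P(A=1) = 1/16 + 5/128 + 3/128 = 1/8
  P(A=2) = 5/16 + 25/128 + 15/128 = 5/8
Marginal P(B) (column sums):
  P(B=0) = 1/8 + 1/16 + 5/16 = 1/2
  P(B=1) = 5/64 + 5/128 + 25/128 = 5/16
  P(B=2) = 3/64 + 3/128 + 15/128 = 3/16

H(A) = -[(1/4)·log₂(1/4) + (1/8)·log₂(1/8) + (5/8)·log₂(5/8)]
  = 0.5000 + 0.3750 + 0.4238
  = 1.2988 bits
H(B) = -[(1/2)·log₂(1/2) + (5/16)·log₂(5/16) + (3/16)·log₂(3/16)]
  = 0.5000 + 0.5244 + 0.4528
  = 1.4772 bits
H(A,B) = -[(1/8)·log₂(1/8) + (5/64)·log₂(5/64) + (3/64)·log₂(3/64) + (1/16)·log₂(1/16) + (5/128)·log₂(5/128) + (3/128)·log₂(3/128) + (5/16)·log₂(5/16) + (25/128)·log₂(25/128) + (15/128)·log₂(15/128)]
  = 0.3750 + 0.2873 + 0.2070 + 0.2500 + 0.1827 + 0.1269 + 0.5244 + 0.4602 + 0.3625
  = 2.7760 bits

I(A;B) = H(A) + H(B) - H(A,B)
  = 1.2988 + 1.4772 - 2.7760
  = 0.0000 bits

Distribution 2 (P, Q):
Marginal P(P) (row sums):
  P(P=0) = 5/8 + 0 + 0 = 5/8
  P(P=1) = 0 + 1/8 + 0 = 1/8
  P(P=2) = 0 + 0 + 1/4 = 1/4
Marginal P(Q) (column sums):
  P(Q=0) = 5/8 + 0 + 0 = 5/8
  P(Q=1) = 0 + 1/8 + 0 = 1/8
  P(Q=2) = 0 + 0 + 1/4 = 1/4

H(P) = -[(5/8)·log₂(5/8) + (1/8)·log₂(1/8) + (1/4)·log₂(1/4)]
  = 0.4238 + 0.3750 + 0.5000
  = 1.2988 bits
H(Q) = -[(5/8)·log₂(5/8) + (1/8)·log₂(1/8) + (1/4)·log₂(1/4)]
  = 0.4238 + 0.3750 + 0.5000
  = 1.2988 bits
H(P,Q) = -[(5/8)·log₂(5/8) + (1/8)·log₂(1/8) + (1/4)·log₂(1/4)]
  = 0.4238 + 0.3750 + 0.5000
  = 1.2988 bits

I(P;Q) = H(P) + H(Q) - H(P,Q)
  = 1.2988 + 1.2988 - 1.2988
  = 1.2988 bits

I(P;Q) = 1.2988 bits > I(A;B) = 0.0000 bits, so (P, Q) has the higher mutual information (stronger dependence).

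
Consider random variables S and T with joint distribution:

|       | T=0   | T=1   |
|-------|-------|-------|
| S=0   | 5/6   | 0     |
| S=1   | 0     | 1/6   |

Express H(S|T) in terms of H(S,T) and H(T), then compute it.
H(S|T) = H(S,T) - H(T)

Marginal P(T) (column sums):
  P(T=0) = 5/6 + 0 = 5/6
  P(T=1) = 0 + 1/6 = 1/6

H(S,T) = -[(5/6)·log₂(5/6) + (1/6)·log₂(1/6)]
  = 0.2192 + 0.4308
  = 0.6500 bits
H(T) = -[(5/6)·log₂(5/6) + (1/6)·log₂(1/6)]
  = 0.2192 + 0.4308
  = 0.6500 bits

H(S|T) = 0.6500 - 0.6500 = 0.0000 bits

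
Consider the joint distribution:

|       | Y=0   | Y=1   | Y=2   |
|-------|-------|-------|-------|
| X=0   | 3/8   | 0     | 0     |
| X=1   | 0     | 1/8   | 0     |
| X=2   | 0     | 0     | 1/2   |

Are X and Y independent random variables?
Marginal P(X) (row sums):
  P(X=0) = 3/8 + 0 + 0 = 3/8
  P(X=1) = 0 + 1/8 + 0 = 1/8
  P(X=2) = 0 + 0 + 1/2 = 1/2
Marginal P(Y) (column sums):
  P(Y=0) = 3/8 + 0 + 0 = 3/8
  P(Y=1) = 0 + 1/8 + 0 = 1/8
  P(Y=2) = 0 + 0 + 1/2 = 1/2

X and Y are independent iff P(X=i,Y=j) = P(X=i)·P(Y=j) for every cell.
  P(X=0)·P(Y=0) = 3/8 × 3/8 = 9/64, but P(X=0,Y=0) = 3/8 ✗

No, X and Y are not independent. Quantitatively, I(X;Y) > 0:

H(X) = -[(3/8)·log₂(3/8) + (1/8)·log₂(1/8) + (1/2)·log₂(1/2)]
  = 0.5306 + 0.3750 + 0.5000
  = 1.4056 bits
H(Y) = -[(3/8)·log₂(3/8) + (1/8)·log₂(1/8) + (1/2)·log₂(1/2)]
  = 0.5306 + 0.3750 + 0.5000
  = 1.4056 bits
H(X,Y) = -[(3/8)·log₂(3/8) + (1/8)·log₂(1/8) + (1/2)·log₂(1/2)]
  = 0.5306 + 0.3750 + 0.5000
  = 1.4056 bits
I(X;Y) = H(X) + H(Y) - H(X,Y) = 1.4056 + 1.4056 - 1.4056 = 1.4056 bits > 0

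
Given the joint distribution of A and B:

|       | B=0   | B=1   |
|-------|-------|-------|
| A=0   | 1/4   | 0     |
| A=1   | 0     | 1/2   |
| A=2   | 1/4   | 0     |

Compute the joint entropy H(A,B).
H(A,B) = -Σ P(A,B) log₂ P(A,B), summed over the non-zero cells:
H(A,B) = -[(1/4)·log₂(1/4) + (1/2)·log₂(1/2) + (1/4)·log₂(1/4)]
  = 0.5000 + 0.5000 + 0.5000
  = 1.5000 bits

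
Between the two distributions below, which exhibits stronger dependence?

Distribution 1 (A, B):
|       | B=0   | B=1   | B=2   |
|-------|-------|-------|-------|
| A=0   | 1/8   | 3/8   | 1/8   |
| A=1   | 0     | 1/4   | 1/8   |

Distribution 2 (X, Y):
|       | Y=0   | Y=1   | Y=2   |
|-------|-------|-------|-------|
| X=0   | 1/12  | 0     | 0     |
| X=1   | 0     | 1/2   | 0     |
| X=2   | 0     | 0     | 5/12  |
Distribution 1 (A, B):
Marginal P(A) (row sums):
  P(A=0) = 1/8 + 3/8 + 1/8 = 5/8
  P(A=1) = 0 + 1/4 + 1/8 = 3/8
Marginal P(B) (column sums):
  P(B=0) = 1/8 + 0 = 1/8
  P(B=1) = 3/8 + 1/4 = 5/8
  P(B=2) = 1/8 + 1/8 = 1/4

H(A) = -[(5/8)·log₂(5/8) + (3/8)·log₂(3/8)]
  = 0.4238 + 0.5306
  = 0.9544 bits
H(B) = -[(1/8)·log₂(1/8) + (5/8)·log₂(5/8) + (1/4)·log₂(1/4)]
  = 0.3750 + 0.4238 + 0.5000
  = 1.2988 bits
H(A,B) = -[(1/8)·log₂(1/8) + (3/8)·log₂(3/8) + (1/8)·log₂(1/8) + (1/4)·log₂(1/4) + (1/8)·log₂(1/8)]
  = 0.3750 + 0.5306 + 0.3750 + 0.5000 + 0.3750
  = 2.1556 bits

I(A;B) = H(A) + H(B) - H(A,B)
  = 0.9544 + 1.2988 - 2.1556
  = 0.0976 bits

Distribution 2 (X, Y):
Marginal P(X) (row sums):
  P(X=0) = 1/12 + 0 + 0 = 1/12
  P(X=1) = 0 + 1/2 + 0 = 1/2
  P(X=2) = 0 + 0 + 5/12 = 5/12
Marginal P(Y) (column sums):
  P(Y=0) = 1/12 + 0 + 0 = 1/12
  P(Y=1) = 0 + 1/2 + 0 = 1/2
  P(Y=2) = 0 + 0 + 5/12 = 5/12

H(X) = -[(1/12)·log₂(1/12) + (1/2)·log₂(1/2) + (5/12)·log₂(5/12)]
  = 0.2987 + 0.5000 + 0.5263
  = 1.3250 bits
H(Y) = -[(1/12)·log₂(1/12) + (1/2)·log₂(1/2) + (5/12)·log₂(5/12)]
  = 0.2987 + 0.5000 + 0.5263
  = 1.3250 bits
H(X,Y) = -[(1/12)·log₂(1/12) + (1/2)·log₂(1/2) + (5/12)·log₂(5/12)]
  = 0.2987 + 0.5000 + 0.5263
  = 1.3250 bits

I(X;Y) = H(X) + H(Y) - H(X,Y)
  = 1.3250 + 1.3250 - 1.3250
  = 1.3250 bits

I(X;Y) = 1.3250 bits > I(A;B) = 0.0976 bits, so (X, Y) has the higher mutual information (stronger dependence).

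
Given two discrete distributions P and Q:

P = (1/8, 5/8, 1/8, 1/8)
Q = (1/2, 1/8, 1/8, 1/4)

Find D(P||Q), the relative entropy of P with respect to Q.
D(P||Q) = Σ P(i) log₂(P(i)/Q(i))
  i=0: (1/8) × log₂((1/8)/(1/2)) = (1/8) × log₂(1/4) = -0.2500
  i=1: (5/8) × log₂((5/8)/(1/8)) = (5/8) × log₂(5) = 1.4512
  i=2: (1/8) × log₂((1/8)/(1/8)) = (1/8) × log₂(1) = 0.0000
  i=3: (1/8) × log₂((1/8)/(1/4)) = (1/8) × log₂(1/2) = -0.1250
D(P||Q) = -0.2500 + 1.4512 + 0.0000 - 0.1250
  = 1.0762 bits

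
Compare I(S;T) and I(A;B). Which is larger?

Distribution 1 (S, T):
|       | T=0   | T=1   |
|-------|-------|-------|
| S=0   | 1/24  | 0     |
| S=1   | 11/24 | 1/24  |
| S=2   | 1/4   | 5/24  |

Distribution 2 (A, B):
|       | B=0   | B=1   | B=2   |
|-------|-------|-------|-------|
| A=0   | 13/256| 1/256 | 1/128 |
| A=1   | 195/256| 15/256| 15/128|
Distribution 1 (S, T):
Marginal P(S) (row sums):
  P(S=0) = 1/24 + 0 = 1/24
  P(S=1) = 11/24 + 1/24 = 1/2
  P(S=2) = 1/4 + 5/24 = 11/24
Marginal P(T) (column sums):
  P(T=0) = 1/24 + 11/24 + 1/4 = 3/4
  P(T=1) = 0 + 1/24 + 5/24 = 1/4

H(S) = -[(1/24)·log₂(1/24) + (1/2)·log₂(1/2) + (11/24)·log₂(11/24)]
  = 0.1910 + 0.5000 + 0.5159
  = 1.2069 bits
H(T) = -[(3/4)·log₂(3/4) + (1/4)·log₂(1/4)]
  = 0.3113 + 0.5000
  = 0.8113 bits
H(S,T) = -[(1/24)·log₂(1/24) + (11/24)·log₂(11/24) + (1/24)·log₂(1/24) + (1/4)·log₂(1/4) + (5/24)·log₂(5/24)]
  = 0.1910 + 0.5159 + 0.1910 + 0.5000 + 0.4715
  = 1.8694 bits

I(S;T) = H(S) + H(T) - H(S,T)
  = 1.2069 + 0.8113 - 1.8694
  = 0.1488 bits

Distribution 2 (A, B):
Marginal P(A) (row sums):
  P(A=0) = 13/256 + 1/256 + 1/128 = 1/16
  P(A=1) = 195/256 + 15/256 + 15/128 = 15/16
Marginal P(B) (column sums):
  P(B=0) = 13/256 + 195/256 = 13/16
  P(B=1) = 1/256 + 15/256 = 1/16
  P(B=2) = 1/128 + 15/128 = 1/8

H(A) = -[(1/16)·log₂(1/16) + (15/16)·log₂(15/16)]
  = 0.2500 + 0.0873
  = 0.3373 bits
H(B) = -[(13/16)·log₂(13/16) + (1/16)·log₂(1/16) + (1/8)·log₂(1/8)]
  = 0.2434 + 0.2500 + 0.3750
  = 0.8684 bits
H(A,B) = -[(13/256)·log₂(13/256) + (1/256)·log₂(1/256) + (1/128)·log₂(1/128) + (195/256)·log₂(195/256) + (15/256)·log₂(15/256) + (15/128)·log₂(15/128)]
  = 0.2183 + 0.0313 + 0.0547 + 0.2991 + 0.2398 + 0.3625
  = 1.2057 bits

I(A;B) = H(A) + H(B) - H(A,B)
  = 0.3373 + 0.8684 - 1.2057
  = 0.0000 bits

I(S;T) = 0.1488 bits > I(A;B) = 0.0000 bits, so (S, T) has the higher mutual information (stronger dependence).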